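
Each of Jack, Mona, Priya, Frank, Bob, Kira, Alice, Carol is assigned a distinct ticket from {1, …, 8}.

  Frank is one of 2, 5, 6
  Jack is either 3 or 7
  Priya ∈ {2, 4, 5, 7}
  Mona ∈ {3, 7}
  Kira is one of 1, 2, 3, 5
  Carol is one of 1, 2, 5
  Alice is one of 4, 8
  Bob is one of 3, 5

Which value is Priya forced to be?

4

The 8 variables together cover exactly {1, 2, 3, 4, 5, 6, 7, 8} — 8 values for 8 variables — and 6 appears only in Frank's list, so Frank = 6.
The 7 still-open variables together cover exactly {1, 2, 3, 4, 5, 7, 8} — 7 values for 7 variables — and 8 appears only in Alice's list, so Alice = 8.
Among the 6 still-open variables, 4 fits only Priya (and all 6 values in {1, 2, 3, 4, 5, 7} must be used), so Priya = 4.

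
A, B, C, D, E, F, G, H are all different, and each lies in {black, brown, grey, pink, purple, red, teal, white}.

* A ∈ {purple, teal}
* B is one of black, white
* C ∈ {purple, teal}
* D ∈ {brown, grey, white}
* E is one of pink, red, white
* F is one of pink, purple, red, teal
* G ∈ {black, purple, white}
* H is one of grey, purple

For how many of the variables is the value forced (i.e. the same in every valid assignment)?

The 8 variables together cover exactly {black, brown, grey, pink, purple, red, teal, white} — 8 values for 8 variables — and brown appears only in D's list, so D = brown.
The 7 still-open variables draw from only 7 values {black, grey, pink, purple, red, teal, white}, so each is used; only H can be grey, hence H = grey.
A and C share exactly the 2 values {purple, teal}; by pigeonhole those values go to them, so strike purple, teal from F, G.
The 2 variables B and G are confined to {black, white}, which locks those values in; drop them from E.
Determined: D=brown, H=grey. The other variables each still have more than one consistent value. That makes 2.

2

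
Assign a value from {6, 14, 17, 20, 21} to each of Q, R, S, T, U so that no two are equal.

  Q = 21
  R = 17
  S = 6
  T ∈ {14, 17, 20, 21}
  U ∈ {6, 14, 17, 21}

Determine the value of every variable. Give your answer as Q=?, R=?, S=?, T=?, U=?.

Q=21, R=17, S=6, T=20, U=14

Q's domain is down to {21}, so Q = 21. Eliminate 21 elsewhere: T, U.
R's domain is down to {17}, so R = 17. Remove 17 from T, U.
S must be 6 (only option left). Remove 6 from U.
U's domain is down to {14}, so U = 14. Eliminate 14 elsewhere: T.
That leaves T = 20.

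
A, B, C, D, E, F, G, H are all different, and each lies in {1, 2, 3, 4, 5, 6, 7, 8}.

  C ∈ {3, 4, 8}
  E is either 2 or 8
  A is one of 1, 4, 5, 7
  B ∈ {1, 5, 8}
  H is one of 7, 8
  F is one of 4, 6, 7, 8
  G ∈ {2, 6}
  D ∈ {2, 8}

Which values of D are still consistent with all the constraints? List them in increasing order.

2, 8

Among the 8 variables, 3 fits only C (and all 8 values in {1, 2, 3, 4, 5, 6, 7, 8} must be used), so C = 3.
The 2 variables D and E are confined to {2, 8}, which locks those values in; drop them from B, F, G, H.
G's domain is down to {6}, so G = 6. So F can't be 6.
H must be 7 (only option left). So A, F can't be 7.
That leaves F = 4. Remove 4 from A.
No further eliminations apply; D can still be any of 2, 8.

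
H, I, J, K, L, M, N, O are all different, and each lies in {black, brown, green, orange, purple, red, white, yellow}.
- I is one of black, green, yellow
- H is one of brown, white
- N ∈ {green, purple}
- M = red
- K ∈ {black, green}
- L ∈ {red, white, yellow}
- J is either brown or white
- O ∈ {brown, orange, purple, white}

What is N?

M has just one choice, so M = red. Strike red from L.
The 7 still-open variables together cover exactly {black, brown, green, orange, purple, white, yellow} — 7 values for 7 variables — and orange appears only in O's list, so O = orange.
The 6 still-open variables draw from only 6 values {black, brown, green, purple, white, yellow}, so each is used; only N can be purple, hence N = purple.

purple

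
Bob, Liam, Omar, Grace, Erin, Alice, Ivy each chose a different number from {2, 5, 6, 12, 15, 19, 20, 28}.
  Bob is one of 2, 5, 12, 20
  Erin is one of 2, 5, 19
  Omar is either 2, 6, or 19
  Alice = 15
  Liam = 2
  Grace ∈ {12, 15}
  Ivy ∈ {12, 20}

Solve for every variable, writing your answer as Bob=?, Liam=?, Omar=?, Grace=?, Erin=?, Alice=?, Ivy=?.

Liam must be 2 (only option left). Strike 2 from Bob, Omar, Erin.
Alice must be 15 (only option left). Remove 15 from Grace.
Grace's domain is down to {12}, so Grace = 12. So Bob, Ivy can't be 12.
That leaves Ivy = 20. Remove 20 from Bob.
Bob must be 5 (only option left). Strike 5 from Erin.
That leaves Erin = 19. Eliminate 19 elsewhere: Omar.
That leaves Omar = 6.

Bob=5, Liam=2, Omar=6, Grace=12, Erin=19, Alice=15, Ivy=20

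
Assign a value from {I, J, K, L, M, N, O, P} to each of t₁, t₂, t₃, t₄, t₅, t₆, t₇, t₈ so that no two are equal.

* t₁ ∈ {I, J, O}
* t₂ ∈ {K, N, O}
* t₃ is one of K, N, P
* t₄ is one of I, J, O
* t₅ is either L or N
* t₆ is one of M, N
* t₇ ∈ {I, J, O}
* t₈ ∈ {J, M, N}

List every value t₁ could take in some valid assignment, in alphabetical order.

I, J, O

Among the 8 variables, L fits only t₅ (and all 8 values in {I, J, K, L, M, N, O, P} must be used), so t₅ = L.
The 7 still-open variables draw from only 7 values {I, J, K, M, N, O, P}, so each is used; only t₃ can be P, hence t₃ = P.
Among the 6 still-open variables, K fits only t₂ (and all 6 values in {I, J, K, M, N, O} must be used), so t₂ = K.
The 3 variables t₁, t₄, t₇ are confined to {I, J, O}, which locks those values in; drop them from t₈.
No further eliminations apply; t₁ can still be any of I, J, O.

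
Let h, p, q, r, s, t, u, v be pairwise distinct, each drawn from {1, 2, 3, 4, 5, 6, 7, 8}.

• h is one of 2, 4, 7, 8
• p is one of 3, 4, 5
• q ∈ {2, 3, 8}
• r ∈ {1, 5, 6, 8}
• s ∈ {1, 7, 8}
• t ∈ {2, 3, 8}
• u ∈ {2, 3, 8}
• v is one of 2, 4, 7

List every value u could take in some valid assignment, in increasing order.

The 8 variables together cover exactly {1, 2, 3, 4, 5, 6, 7, 8} — 8 values for 8 variables — and 6 appears only in r's list, so r = 6.
Among the 7 still-open variables, 1 fits only s (and all 7 values in {1, 2, 3, 4, 5, 7, 8} must be used), so s = 1.
The 6 still-open variables draw from only 6 values {2, 3, 4, 5, 7, 8}, so each is used; only p can be 5, hence p = 5.
q, t, u between them cover only {2, 3, 8} — a naked triple. Remove those values from h, v.
No further eliminations apply; u can still be any of 2, 3, 8.

2, 3, 8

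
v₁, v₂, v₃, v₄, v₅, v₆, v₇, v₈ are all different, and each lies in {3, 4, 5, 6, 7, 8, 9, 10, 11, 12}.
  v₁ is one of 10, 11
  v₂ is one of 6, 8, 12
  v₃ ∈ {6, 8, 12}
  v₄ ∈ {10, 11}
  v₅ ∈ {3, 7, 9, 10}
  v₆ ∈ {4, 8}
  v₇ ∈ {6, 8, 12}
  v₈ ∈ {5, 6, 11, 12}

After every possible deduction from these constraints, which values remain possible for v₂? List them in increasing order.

6, 8, 12

The 2 variables v₁ and v₄ are confined to {10, 11}, which locks those values in; drop them from v₅, v₈.
v₂, v₃, v₇ between them cover only {6, 8, 12} — a naked triple. Remove those values from v₆, v₈.
v₆'s domain is down to {4}, so v₆ = 4.
That leaves v₈ = 5.
No further eliminations apply; v₂ can still be any of 6, 8, 12.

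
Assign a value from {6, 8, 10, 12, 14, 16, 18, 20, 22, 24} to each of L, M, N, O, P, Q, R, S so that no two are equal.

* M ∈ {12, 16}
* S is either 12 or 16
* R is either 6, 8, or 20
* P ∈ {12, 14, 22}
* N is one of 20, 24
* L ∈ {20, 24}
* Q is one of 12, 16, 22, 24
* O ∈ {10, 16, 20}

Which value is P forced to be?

14

L and N between them cover only {20, 24} — a naked pair. Remove those values from O, Q, R.
M and S between them cover only {12, 16} — a naked pair. Remove those values from O, P, Q.
That leaves O = 10.
Q must be 22 (only option left). Strike 22 from P.
So P = 14.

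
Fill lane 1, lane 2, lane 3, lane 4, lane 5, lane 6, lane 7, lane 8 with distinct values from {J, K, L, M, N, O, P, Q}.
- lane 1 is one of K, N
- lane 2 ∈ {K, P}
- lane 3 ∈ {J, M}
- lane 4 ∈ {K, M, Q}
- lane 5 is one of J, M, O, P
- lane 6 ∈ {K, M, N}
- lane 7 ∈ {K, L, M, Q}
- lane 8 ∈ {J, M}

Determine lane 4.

Q

The 8 variables together cover exactly {J, K, L, M, N, O, P, Q} — 8 values for 8 variables — and L appears only in lane 7's list, so lane 7 = L.
The 7 still-open variables together cover exactly {J, K, M, N, O, P, Q} — 7 values for 7 variables — and O appears only in lane 5's list, so lane 5 = O.
The 6 still-open variables together cover exactly {J, K, M, N, P, Q} — 6 values for 6 variables — and P appears only in lane 2's list, so lane 2 = P.
The 5 still-open variables together cover exactly {J, K, M, N, Q} — 5 values for 5 variables — and Q appears only in lane 4's list, so lane 4 = Q.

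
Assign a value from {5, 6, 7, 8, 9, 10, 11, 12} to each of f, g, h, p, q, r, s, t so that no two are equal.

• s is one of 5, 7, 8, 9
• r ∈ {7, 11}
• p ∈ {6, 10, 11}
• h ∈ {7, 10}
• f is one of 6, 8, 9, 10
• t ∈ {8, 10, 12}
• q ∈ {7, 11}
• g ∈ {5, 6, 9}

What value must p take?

6

The 8 variables together cover exactly {5, 6, 7, 8, 9, 10, 11, 12} — 8 values for 8 variables — and 12 appears only in t's list, so t = 12.
The 2 variables q and r are confined to {7, 11}, which locks those values in; drop them from h, p, s.
h must be 10 (only option left). So f, p can't be 10.
So p = 6.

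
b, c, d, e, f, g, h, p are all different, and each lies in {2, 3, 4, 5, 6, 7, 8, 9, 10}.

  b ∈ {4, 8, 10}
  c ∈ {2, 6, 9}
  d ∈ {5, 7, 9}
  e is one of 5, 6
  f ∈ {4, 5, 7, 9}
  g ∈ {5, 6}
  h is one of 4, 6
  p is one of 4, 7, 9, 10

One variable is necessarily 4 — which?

h

Among the 8 variables, 2 fits only c (and all 8 values in {2, 4, 5, 6, 7, 8, 9, 10} must be used), so c = 2.
The 7 still-open variables draw from only 7 values {4, 5, 6, 7, 8, 9, 10}, so each is used; only b can be 8, hence b = 8.
The 6 still-open variables draw from only 6 values {4, 5, 6, 7, 9, 10}, so each is used; only p can be 10, hence p = 10.
The 2 variables e and g are confined to {5, 6}, which locks those values in; drop them from d, f, h.
So 4 goes to h.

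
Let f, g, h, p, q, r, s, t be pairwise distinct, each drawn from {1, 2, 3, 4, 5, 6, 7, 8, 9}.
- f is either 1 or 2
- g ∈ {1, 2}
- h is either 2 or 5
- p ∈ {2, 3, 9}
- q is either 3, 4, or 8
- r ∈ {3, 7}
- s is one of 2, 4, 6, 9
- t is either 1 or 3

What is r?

The 2 variables f and g are confined to {1, 2}, which locks those values in; drop them from h, p, s, t.
h must be 5 (only option left).
t must be 3 (only option left). Remove 3 from p, q, r.
So r = 7.

7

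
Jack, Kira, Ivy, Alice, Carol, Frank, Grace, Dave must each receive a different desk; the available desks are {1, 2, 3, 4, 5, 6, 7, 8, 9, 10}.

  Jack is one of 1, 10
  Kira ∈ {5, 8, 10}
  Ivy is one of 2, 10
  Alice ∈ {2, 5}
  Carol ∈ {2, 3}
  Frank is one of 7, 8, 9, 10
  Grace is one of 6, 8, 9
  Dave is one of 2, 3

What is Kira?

The 2 variables Carol and Dave are confined to {2, 3}, which locks those values in; drop them from Ivy, Alice.
Ivy has just one choice, so Ivy = 10. Eliminate 10 elsewhere: Jack, Kira, Frank.
That leaves Alice = 5. Eliminate 5 elsewhere: Kira.
So Kira = 8.

8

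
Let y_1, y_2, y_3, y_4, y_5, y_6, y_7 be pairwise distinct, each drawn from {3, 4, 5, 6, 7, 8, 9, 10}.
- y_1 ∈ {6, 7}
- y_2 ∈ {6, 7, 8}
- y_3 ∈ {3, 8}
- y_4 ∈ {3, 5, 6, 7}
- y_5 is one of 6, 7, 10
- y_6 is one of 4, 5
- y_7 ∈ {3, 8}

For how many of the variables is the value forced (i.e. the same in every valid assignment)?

3

The 7 variables draw from only 7 values {3, 4, 5, 6, 7, 8, 10}, so each is used; only y_6 can be 4, hence y_6 = 4.
The 6 still-open variables together cover exactly {3, 5, 6, 7, 8, 10} — 6 values for 6 variables — and 5 appears only in y_4's list, so y_4 = 5.
The 5 still-open variables draw from only 5 values {3, 6, 7, 8, 10}, so each is used; only y_5 can be 10, hence y_5 = 10.
The 2 variables y_3 and y_7 are confined to {3, 8}, which locks those values in; drop them from y_2.
Determined: y_4=5, y_5=10, y_6=4. The other variables each still have more than one consistent value. That makes 3.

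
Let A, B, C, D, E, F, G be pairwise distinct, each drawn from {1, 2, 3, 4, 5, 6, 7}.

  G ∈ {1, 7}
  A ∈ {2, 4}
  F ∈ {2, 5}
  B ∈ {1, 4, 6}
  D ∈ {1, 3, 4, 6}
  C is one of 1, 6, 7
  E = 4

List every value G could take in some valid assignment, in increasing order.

1, 7

E's domain is down to {4}, so E = 4. So A, B, D can't be 4.
That leaves A = 2. Strike 2 from F.
That leaves F = 5.
The 4 still-open variables draw from only 4 values {1, 3, 6, 7}, so each is used; only D can be 3, hence D = 3.
No further eliminations apply; G can still be any of 1, 7.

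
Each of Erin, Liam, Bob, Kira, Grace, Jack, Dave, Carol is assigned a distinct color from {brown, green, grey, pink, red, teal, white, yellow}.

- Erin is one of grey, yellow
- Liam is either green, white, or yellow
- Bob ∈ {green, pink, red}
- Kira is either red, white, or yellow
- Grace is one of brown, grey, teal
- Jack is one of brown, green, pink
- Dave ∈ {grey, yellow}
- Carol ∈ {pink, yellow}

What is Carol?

Among the 8 variables, teal fits only Grace (and all 8 values in {brown, green, grey, pink, red, teal, white, yellow} must be used), so Grace = teal.
The 7 still-open variables draw from only 7 values {brown, green, grey, pink, red, white, yellow}, so each is used; only Jack can be brown, hence Jack = brown.
Erin and Dave share exactly the 2 values {grey, yellow}; by pigeonhole those values go to them, so strike grey, yellow from Liam, Kira, Carol.
So Carol = pink.

pink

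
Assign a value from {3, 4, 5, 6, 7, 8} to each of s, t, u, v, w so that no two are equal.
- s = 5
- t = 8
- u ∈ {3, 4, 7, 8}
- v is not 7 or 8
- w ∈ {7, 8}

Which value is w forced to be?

s must be 5 (only option left). Eliminate 5 elsewhere: v.
t has just one choice, so t = 8. Strike 8 from u, w.
So w = 7.

7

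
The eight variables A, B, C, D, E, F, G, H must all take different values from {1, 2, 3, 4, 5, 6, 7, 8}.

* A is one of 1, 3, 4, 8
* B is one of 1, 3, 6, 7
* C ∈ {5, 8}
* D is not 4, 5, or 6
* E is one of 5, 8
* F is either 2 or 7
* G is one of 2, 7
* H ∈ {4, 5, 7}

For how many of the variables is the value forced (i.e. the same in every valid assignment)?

The 8 variables draw from only 8 values {1, 2, 3, 4, 5, 6, 7, 8}, so each is used; only B can be 6, hence B = 6.
C and E between them cover only {5, 8} — a naked pair. Remove those values from A, D, H.
F and G between them cover only {2, 7} — a naked pair. Remove those values from D, H.
That leaves H = 4. Remove 4 from A.
Determined: B=6, H=4. The other variables each still have more than one consistent value. That makes 2.

2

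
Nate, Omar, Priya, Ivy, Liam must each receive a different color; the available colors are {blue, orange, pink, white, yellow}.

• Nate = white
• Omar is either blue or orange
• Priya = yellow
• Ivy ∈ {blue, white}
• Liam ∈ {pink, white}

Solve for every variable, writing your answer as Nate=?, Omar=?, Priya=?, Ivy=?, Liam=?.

Nate has just one choice, so Nate = white. So Ivy, Liam can't be white.
That leaves Priya = yellow.
Ivy's domain is down to {blue}, so Ivy = blue. Eliminate blue elsewhere: Omar.
Liam's domain is down to {pink}, so Liam = pink.
Omar's domain is down to {orange}, so Omar = orange.

Nate=white, Omar=orange, Priya=yellow, Ivy=blue, Liam=pink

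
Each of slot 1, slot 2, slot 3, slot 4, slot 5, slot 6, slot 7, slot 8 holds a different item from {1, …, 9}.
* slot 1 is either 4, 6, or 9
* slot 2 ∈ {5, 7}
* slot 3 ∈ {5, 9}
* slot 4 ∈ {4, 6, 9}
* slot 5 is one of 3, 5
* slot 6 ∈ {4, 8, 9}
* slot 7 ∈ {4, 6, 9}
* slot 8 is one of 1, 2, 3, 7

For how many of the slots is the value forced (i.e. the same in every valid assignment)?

4

The 3 variables slot 1, slot 4, slot 7 are confined to {4, 6, 9}, which locks those values in; drop them from slot 3, slot 6.
slot 3's domain is down to {5}, so slot 3 = 5. So slot 2, slot 5 can't be 5.
slot 5 must be 3 (only option left). Strike 3 from slot 8.
slot 6 must be 8 (only option left).
slot 2 must be 7 (only option left). Remove 7 from slot 8.
Determined: slot 2=7, slot 3=5, slot 5=3, slot 6=8. The other slots each still have more than one consistent value. That makes 4.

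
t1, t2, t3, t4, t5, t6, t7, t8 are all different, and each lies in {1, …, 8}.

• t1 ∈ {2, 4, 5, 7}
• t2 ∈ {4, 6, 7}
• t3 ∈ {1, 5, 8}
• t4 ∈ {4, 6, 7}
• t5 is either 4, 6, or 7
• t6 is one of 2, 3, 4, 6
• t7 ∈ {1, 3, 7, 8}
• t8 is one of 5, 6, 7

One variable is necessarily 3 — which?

t2, t4, t5 share exactly the 3 values {4, 6, 7}; by pigeonhole those values go to them, so strike 4, 6, 7 from t1, t6, t7, t8.
t8 has just one choice, so t8 = 5. Eliminate 5 elsewhere: t1, t3.
That leaves t1 = 2. Strike 2 from t6.
So 3 goes to t6.

t6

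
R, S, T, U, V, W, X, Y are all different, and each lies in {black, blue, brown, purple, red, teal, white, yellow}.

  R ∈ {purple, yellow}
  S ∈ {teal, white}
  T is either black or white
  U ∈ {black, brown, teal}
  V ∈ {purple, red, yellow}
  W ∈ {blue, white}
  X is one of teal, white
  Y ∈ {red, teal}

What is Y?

The 8 variables draw from only 8 values {black, blue, brown, purple, red, teal, white, yellow}, so each is used; only W can be blue, hence W = blue.
The 7 still-open variables together cover exactly {black, brown, purple, red, teal, white, yellow} — 7 values for 7 variables — and brown appears only in U's list, so U = brown.
The 6 still-open variables draw from only 6 values {black, purple, red, teal, white, yellow}, so each is used; only T can be black, hence T = black.
S and X between them cover only {teal, white} — a naked pair. Remove those values from Y.
So Y = red.

red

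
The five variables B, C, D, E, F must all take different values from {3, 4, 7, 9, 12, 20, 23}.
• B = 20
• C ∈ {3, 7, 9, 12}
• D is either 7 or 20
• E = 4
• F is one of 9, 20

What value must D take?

7

B's domain is down to {20}, so B = 20. Remove 20 from D, F.
So D = 7.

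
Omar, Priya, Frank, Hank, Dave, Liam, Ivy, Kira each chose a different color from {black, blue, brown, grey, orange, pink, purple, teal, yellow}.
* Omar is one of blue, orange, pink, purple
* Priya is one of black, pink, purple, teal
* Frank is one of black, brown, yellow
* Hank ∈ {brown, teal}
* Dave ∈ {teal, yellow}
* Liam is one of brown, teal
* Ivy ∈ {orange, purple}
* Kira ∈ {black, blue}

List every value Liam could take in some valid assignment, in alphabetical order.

brown, teal

The 2 variables Hank and Liam are confined to {brown, teal}, which locks those values in; drop them from Priya, Frank, Dave.
Dave must be yellow (only option left). So Frank can't be yellow.
That leaves Frank = black. Remove black from Priya, Kira.
Kira has just one choice, so Kira = blue. Strike blue from Omar.
No further eliminations apply; Liam can still be any of brown, teal.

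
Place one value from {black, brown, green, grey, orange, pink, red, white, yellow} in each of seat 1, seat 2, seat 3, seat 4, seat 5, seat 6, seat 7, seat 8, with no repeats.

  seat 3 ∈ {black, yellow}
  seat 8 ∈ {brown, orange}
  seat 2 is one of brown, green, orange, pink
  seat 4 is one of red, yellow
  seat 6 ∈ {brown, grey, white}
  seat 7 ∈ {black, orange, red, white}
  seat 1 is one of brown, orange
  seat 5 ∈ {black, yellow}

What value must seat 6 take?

seat 1 and seat 8 between them cover only {brown, orange} — a naked pair. Remove those values from seat 2, seat 6, seat 7.
The 2 variables seat 3 and seat 5 are confined to {black, yellow}, which locks those values in; drop them from seat 4, seat 7.
That leaves seat 4 = red. So seat 7 can't be red.
That leaves seat 7 = white. Eliminate white elsewhere: seat 6.
So seat 6 = grey.

grey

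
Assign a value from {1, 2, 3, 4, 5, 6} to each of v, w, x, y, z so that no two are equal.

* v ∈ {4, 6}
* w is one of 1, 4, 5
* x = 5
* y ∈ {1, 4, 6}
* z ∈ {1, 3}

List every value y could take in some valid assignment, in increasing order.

1, 4, 6

x must be 5 (only option left). Remove 5 from w.
The 4 still-open variables together cover exactly {1, 3, 4, 6} — 4 values for 4 variables — and 3 appears only in z's list, so z = 3.
No further eliminations apply; y can still be any of 1, 4, 6.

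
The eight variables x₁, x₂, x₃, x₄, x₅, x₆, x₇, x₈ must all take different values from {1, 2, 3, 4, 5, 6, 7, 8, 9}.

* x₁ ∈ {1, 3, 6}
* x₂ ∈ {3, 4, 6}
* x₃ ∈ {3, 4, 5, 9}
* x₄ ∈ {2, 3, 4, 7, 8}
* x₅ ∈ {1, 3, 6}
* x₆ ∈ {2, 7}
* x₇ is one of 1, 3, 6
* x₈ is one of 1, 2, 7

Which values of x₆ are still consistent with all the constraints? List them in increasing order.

2, 7

x₁, x₅, x₇ between them cover only {1, 3, 6} — a naked triple. Remove those values from x₂, x₃, x₄, x₈.
x₂ has just one choice, so x₂ = 4. Strike 4 from x₃, x₄.
x₆ and x₈ share exactly the 2 values {2, 7}; by pigeonhole those values go to them, so strike 2, 7 from x₄.
x₄ must be 8 (only option left).
No further eliminations apply; x₆ can still be any of 2, 7.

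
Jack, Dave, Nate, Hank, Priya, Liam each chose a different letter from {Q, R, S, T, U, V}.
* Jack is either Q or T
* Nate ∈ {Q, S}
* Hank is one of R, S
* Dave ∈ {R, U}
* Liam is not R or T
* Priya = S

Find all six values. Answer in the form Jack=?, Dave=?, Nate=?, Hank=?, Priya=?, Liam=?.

Priya must be S (only option left). Strike S from Nate, Hank, Liam.
Nate has just one choice, so Nate = Q. Eliminate Q elsewhere: Jack, Liam.
Hank must be R (only option left). So Dave can't be R.
That leaves Jack = T.
Dave must be U (only option left). Eliminate U elsewhere: Liam.
Liam's domain is down to {V}, so Liam = V.

Jack=T, Dave=U, Nate=Q, Hank=R, Priya=S, Liam=V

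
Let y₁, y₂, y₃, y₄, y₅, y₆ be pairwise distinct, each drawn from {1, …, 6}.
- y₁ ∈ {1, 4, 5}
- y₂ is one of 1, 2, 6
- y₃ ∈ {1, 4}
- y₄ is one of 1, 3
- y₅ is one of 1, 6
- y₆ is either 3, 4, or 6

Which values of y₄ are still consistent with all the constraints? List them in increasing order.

1, 3

The 6 variables together cover exactly {1, 2, 3, 4, 5, 6} — 6 values for 6 variables — and 2 appears only in y₂'s list, so y₂ = 2.
The 5 still-open variables together cover exactly {1, 3, 4, 5, 6} — 5 values for 5 variables — and 5 appears only in y₁'s list, so y₁ = 5.
No further eliminations apply; y₄ can still be any of 1, 3.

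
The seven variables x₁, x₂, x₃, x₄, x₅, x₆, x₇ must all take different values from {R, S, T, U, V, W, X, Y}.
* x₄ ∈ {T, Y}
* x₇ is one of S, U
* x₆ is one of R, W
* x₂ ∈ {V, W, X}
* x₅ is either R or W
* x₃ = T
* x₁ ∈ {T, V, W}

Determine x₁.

V

x₃ must be T (only option left). So x₁, x₄ can't be T.
That leaves x₄ = Y.
x₅ and x₆ between them cover only {R, W} — a naked pair. Remove those values from x₁, x₂.
So x₁ = V.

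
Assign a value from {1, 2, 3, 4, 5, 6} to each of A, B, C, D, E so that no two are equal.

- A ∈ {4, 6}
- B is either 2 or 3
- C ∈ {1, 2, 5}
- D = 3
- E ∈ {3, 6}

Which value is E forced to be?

D must be 3 (only option left). Strike 3 from B, E.
So E = 6.

6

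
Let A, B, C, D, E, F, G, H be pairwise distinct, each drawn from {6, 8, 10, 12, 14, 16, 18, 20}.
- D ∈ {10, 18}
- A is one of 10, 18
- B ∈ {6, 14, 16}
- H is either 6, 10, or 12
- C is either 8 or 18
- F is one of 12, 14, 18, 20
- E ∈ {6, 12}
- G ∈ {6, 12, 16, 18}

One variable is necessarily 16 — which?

Among the 8 variables, 8 fits only C (and all 8 values in {6, 8, 10, 12, 14, 16, 18, 20} must be used), so C = 8.
Among the 7 still-open variables, 20 fits only F (and all 7 values in {6, 10, 12, 14, 16, 18, 20} must be used), so F = 20.
The 6 still-open variables together cover exactly {6, 10, 12, 14, 16, 18} — 6 values for 6 variables — and 14 appears only in B's list, so B = 14.
The 5 still-open variables together cover exactly {6, 10, 12, 16, 18} — 5 values for 5 variables — and 16 appears only in G's list, so G = 16.

G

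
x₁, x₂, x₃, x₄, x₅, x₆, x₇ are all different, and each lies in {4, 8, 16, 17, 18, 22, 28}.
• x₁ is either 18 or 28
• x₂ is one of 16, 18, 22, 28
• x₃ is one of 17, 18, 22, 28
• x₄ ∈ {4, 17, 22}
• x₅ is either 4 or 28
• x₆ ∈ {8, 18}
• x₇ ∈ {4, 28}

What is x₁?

18

The 7 variables draw from only 7 values {4, 8, 16, 17, 18, 22, 28}, so each is used; only x₆ can be 8, hence x₆ = 8.
The 6 still-open variables draw from only 6 values {4, 16, 17, 18, 22, 28}, so each is used; only x₂ can be 16, hence x₂ = 16.
x₅ and x₇ between them cover only {4, 28} — a naked pair. Remove those values from x₁, x₃, x₄.
So x₁ = 18.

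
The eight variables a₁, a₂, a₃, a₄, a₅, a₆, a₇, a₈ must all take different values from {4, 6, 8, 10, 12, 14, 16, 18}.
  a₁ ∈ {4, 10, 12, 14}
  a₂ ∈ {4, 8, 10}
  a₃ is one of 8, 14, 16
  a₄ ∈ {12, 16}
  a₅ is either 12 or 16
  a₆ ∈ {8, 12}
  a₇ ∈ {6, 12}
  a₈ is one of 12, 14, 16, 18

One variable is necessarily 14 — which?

The 8 variables draw from only 8 values {4, 6, 8, 10, 12, 14, 16, 18}, so each is used; only a₇ can be 6, hence a₇ = 6.
The 7 still-open variables draw from only 7 values {4, 8, 10, 12, 14, 16, 18}, so each is used; only a₈ can be 18, hence a₈ = 18.
a₄ and a₅ between them cover only {12, 16} — a naked pair. Remove those values from a₁, a₃, a₆.
That leaves a₆ = 8. Eliminate 8 elsewhere: a₂, a₃.
So 14 goes to a₃.

a₃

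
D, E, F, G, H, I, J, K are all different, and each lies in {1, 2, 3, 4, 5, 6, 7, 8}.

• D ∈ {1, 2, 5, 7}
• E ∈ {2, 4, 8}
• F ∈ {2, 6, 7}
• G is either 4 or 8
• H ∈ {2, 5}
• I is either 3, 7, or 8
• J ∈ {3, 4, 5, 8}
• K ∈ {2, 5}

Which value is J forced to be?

3

The 8 variables together cover exactly {1, 2, 3, 4, 5, 6, 7, 8} — 8 values for 8 variables — and 1 appears only in D's list, so D = 1.
The 7 still-open variables together cover exactly {2, 3, 4, 5, 6, 7, 8} — 7 values for 7 variables — and 6 appears only in F's list, so F = 6.
Among the 6 still-open variables, 7 fits only I (and all 6 values in {2, 3, 4, 5, 7, 8} must be used), so I = 7.
The 5 still-open variables draw from only 5 values {2, 3, 4, 5, 8}, so each is used; only J can be 3, hence J = 3.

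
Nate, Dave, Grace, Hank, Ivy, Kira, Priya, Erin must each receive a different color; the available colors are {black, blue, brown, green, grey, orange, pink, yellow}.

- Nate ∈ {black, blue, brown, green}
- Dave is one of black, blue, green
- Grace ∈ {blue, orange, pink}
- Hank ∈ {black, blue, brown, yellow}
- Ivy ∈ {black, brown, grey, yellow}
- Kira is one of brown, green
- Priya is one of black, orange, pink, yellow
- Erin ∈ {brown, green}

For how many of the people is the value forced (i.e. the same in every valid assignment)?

2

Among the 8 variables, grey fits only Ivy (and all 8 values in {black, blue, brown, green, grey, orange, pink, yellow} must be used), so Ivy = grey.
Kira and Erin share exactly the 2 values {brown, green}; by pigeonhole those values go to them, so strike brown, green from Nate, Dave, Hank.
Nate and Dave between them cover only {black, blue} — a naked pair. Remove those values from Grace, Hank, Priya.
That leaves Hank = yellow. Eliminate yellow elsewhere: Priya.
Determined: Hank=yellow, Ivy=grey. The other people each still have more than one consistent value. That makes 2.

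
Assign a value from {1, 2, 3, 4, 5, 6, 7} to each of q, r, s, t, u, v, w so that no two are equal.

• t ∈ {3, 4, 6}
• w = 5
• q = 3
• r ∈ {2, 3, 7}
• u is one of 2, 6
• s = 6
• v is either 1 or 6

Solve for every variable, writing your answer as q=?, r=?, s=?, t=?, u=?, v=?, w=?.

q must be 3 (only option left). Remove 3 from r, t.
s must be 6 (only option left). Strike 6 from t, u, v.
That leaves t = 4.
That leaves u = 2. Eliminate 2 elsewhere: r.
v has just one choice, so v = 1.
w has just one choice, so w = 5.
That leaves r = 7.

q=3, r=7, s=6, t=4, u=2, v=1, w=5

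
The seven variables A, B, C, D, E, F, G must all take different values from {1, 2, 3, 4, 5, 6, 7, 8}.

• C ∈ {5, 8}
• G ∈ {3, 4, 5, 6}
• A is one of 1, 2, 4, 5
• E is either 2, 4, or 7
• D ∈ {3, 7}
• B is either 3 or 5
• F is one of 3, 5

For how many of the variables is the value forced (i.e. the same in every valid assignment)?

B and F between them cover only {3, 5} — a naked pair. Remove those values from A, C, D, G.
C has just one choice, so C = 8.
That leaves D = 7. Strike 7 from E.
Determined: C=8, D=7. The other variables each still have more than one consistent value. That makes 2.

2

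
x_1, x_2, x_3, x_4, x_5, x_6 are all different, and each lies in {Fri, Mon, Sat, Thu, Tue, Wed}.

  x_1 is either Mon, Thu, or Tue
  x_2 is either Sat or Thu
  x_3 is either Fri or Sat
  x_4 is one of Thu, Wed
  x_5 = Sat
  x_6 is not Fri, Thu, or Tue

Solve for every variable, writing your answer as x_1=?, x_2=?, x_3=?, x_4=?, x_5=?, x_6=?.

x_1=Tue, x_2=Thu, x_3=Fri, x_4=Wed, x_5=Sat, x_6=Mon

x_5's domain is down to {Sat}, so x_5 = Sat. Strike Sat from x_2, x_3, x_6.
x_2 has just one choice, so x_2 = Thu. Strike Thu from x_1, x_4.
x_3's domain is down to {Fri}, so x_3 = Fri.
x_4 must be Wed (only option left). Strike Wed from x_6.
x_6's domain is down to {Mon}, so x_6 = Mon. So x_1 can't be Mon.
x_1's domain is down to {Tue}, so x_1 = Tue.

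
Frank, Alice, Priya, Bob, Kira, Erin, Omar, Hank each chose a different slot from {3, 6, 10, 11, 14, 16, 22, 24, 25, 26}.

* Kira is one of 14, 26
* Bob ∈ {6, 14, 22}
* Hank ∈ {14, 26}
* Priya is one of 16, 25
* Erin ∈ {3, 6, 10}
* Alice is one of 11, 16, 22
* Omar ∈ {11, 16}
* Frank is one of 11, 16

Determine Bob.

6

The 2 variables Frank and Omar are confined to {11, 16}, which locks those values in; drop them from Alice, Priya.
That leaves Alice = 22. Eliminate 22 elsewhere: Bob.
Priya must be 25 (only option left).
The 2 variables Kira and Hank are confined to {14, 26}, which locks those values in; drop them from Bob.
So Bob = 6.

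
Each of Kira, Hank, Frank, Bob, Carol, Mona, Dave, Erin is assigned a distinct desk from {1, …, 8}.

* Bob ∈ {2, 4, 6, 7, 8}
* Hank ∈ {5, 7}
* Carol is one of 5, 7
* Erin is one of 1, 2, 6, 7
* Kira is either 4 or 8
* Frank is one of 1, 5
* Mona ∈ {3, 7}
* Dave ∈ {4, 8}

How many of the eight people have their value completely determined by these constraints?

The 8 variables together cover exactly {1, 2, 3, 4, 5, 6, 7, 8} — 8 values for 8 variables — and 3 appears only in Mona's list, so Mona = 3.
Kira and Dave between them cover only {4, 8} — a naked pair. Remove those values from Bob.
Hank and Carol between them cover only {5, 7} — a naked pair. Remove those values from Frank, Bob, Erin.
Frank has just one choice, so Frank = 1. Strike 1 from Erin.
Determined: Frank=1, Mona=3. The other people each still have more than one consistent value. That makes 2.

2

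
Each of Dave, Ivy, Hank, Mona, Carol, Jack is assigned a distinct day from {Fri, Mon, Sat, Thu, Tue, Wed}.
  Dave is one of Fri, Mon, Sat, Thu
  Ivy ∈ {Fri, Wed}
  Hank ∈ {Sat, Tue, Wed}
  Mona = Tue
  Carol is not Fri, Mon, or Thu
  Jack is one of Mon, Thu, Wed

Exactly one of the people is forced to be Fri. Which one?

Ivy

Mona must be Tue (only option left). So Hank, Carol can't be Tue.
Hank and Carol between them cover only {Sat, Wed} — a naked pair. Remove those values from Dave, Ivy, Jack.
So Fri goes to Ivy.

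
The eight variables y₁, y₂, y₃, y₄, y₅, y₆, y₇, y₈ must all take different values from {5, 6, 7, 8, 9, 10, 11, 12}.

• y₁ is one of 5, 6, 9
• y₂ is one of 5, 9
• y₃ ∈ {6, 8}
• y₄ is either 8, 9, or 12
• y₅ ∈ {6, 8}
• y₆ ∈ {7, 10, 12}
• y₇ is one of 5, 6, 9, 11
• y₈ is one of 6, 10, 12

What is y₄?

The 8 variables draw from only 8 values {5, 6, 7, 8, 9, 10, 11, 12}, so each is used; only y₆ can be 7, hence y₆ = 7.
The 7 still-open variables draw from only 7 values {5, 6, 8, 9, 10, 11, 12}, so each is used; only y₈ can be 10, hence y₈ = 10.
The 6 still-open variables together cover exactly {5, 6, 8, 9, 11, 12} — 6 values for 6 variables — and 11 appears only in y₇'s list, so y₇ = 11.
The 5 still-open variables together cover exactly {5, 6, 8, 9, 12} — 5 values for 5 variables — and 12 appears only in y₄'s list, so y₄ = 12.

12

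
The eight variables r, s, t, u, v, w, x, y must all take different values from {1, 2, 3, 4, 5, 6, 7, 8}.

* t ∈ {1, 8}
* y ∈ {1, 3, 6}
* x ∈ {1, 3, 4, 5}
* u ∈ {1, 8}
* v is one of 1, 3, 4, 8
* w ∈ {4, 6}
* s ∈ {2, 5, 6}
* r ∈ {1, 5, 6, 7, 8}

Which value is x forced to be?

5

The 8 variables together cover exactly {1, 2, 3, 4, 5, 6, 7, 8} — 8 values for 8 variables — and 2 appears only in s's list, so s = 2.
The 7 still-open variables together cover exactly {1, 3, 4, 5, 6, 7, 8} — 7 values for 7 variables — and 7 appears only in r's list, so r = 7.
The 6 still-open variables draw from only 6 values {1, 3, 4, 5, 6, 8}, so each is used; only x can be 5, hence x = 5.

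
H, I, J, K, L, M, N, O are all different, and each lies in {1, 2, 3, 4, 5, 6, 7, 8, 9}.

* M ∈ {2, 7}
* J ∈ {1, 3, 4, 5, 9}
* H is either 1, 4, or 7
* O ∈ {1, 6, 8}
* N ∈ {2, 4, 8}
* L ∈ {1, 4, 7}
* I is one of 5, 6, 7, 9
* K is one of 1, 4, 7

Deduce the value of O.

H, K, L between them cover only {1, 4, 7} — a naked triple. Remove those values from I, J, M, N, O.
M must be 2 (only option left). Strike 2 from N.
That leaves N = 8. Strike 8 from O.
So O = 6.

6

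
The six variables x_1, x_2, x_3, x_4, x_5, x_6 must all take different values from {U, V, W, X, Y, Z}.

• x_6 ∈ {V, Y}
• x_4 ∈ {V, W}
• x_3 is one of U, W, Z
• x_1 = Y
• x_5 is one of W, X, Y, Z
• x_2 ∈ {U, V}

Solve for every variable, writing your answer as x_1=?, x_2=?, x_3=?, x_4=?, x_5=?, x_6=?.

x_1=Y, x_2=U, x_3=Z, x_4=W, x_5=X, x_6=V

x_1 must be Y (only option left). Strike Y from x_5, x_6.
x_6's domain is down to {V}, so x_6 = V. Eliminate V elsewhere: x_2, x_4.
That leaves x_2 = U. Eliminate U elsewhere: x_3.
That leaves x_4 = W. Strike W from x_3, x_5.
x_3 must be Z (only option left). Eliminate Z elsewhere: x_5.
That leaves x_5 = X.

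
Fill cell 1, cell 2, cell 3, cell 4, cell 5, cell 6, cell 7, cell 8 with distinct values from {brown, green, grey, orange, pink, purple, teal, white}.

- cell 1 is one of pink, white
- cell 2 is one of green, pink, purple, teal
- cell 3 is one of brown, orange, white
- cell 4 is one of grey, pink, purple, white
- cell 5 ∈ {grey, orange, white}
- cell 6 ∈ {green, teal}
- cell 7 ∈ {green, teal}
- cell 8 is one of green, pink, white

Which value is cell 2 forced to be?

The 8 variables draw from only 8 values {brown, green, grey, orange, pink, purple, teal, white}, so each is used; only cell 3 can be brown, hence cell 3 = brown.
Among the 7 still-open variables, orange fits only cell 5 (and all 7 values in {green, grey, orange, pink, purple, teal, white} must be used), so cell 5 = orange.
The 6 still-open variables draw from only 6 values {green, grey, pink, purple, teal, white}, so each is used; only cell 4 can be grey, hence cell 4 = grey.
The 5 still-open variables draw from only 5 values {green, pink, purple, teal, white}, so each is used; only cell 2 can be purple, hence cell 2 = purple.

purple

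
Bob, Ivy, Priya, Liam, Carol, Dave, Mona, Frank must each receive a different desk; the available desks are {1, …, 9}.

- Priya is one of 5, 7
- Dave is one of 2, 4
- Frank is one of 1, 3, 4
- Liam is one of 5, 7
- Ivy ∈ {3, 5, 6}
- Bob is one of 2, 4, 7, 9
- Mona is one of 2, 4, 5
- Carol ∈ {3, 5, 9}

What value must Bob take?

9

The 8 variables together cover exactly {1, 2, 3, 4, 5, 6, 7, 9} — 8 values for 8 variables — and 1 appears only in Frank's list, so Frank = 1.
The 7 still-open variables draw from only 7 values {2, 3, 4, 5, 6, 7, 9}, so each is used; only Ivy can be 6, hence Ivy = 6.
Among the 6 still-open variables, 3 fits only Carol (and all 6 values in {2, 3, 4, 5, 7, 9} must be used), so Carol = 3.
The 5 still-open variables together cover exactly {2, 4, 5, 7, 9} — 5 values for 5 variables — and 9 appears only in Bob's list, so Bob = 9.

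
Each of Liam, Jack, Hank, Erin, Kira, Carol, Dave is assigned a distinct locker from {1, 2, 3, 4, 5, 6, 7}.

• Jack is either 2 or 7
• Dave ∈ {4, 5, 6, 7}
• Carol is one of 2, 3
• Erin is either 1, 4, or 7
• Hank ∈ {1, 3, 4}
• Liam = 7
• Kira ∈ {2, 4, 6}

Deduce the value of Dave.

5

Liam's domain is down to {7}, so Liam = 7. Eliminate 7 elsewhere: Jack, Erin, Dave.
Jack's domain is down to {2}, so Jack = 2. Remove 2 from Kira, Carol.
That leaves Carol = 3. Strike 3 from Hank.
The 4 still-open variables together cover exactly {1, 4, 5, 6} — 4 values for 4 variables — and 5 appears only in Dave's list, so Dave = 5.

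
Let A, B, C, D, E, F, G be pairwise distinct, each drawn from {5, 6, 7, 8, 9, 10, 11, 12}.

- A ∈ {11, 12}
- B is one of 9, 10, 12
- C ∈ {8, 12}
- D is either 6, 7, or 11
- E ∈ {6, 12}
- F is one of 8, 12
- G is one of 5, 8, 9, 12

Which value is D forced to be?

7

The 2 variables C and F are confined to {8, 12}, which locks those values in; drop them from A, B, E, G.
A must be 11 (only option left). Remove 11 from D.
E's domain is down to {6}, so E = 6. So D can't be 6.
So D = 7.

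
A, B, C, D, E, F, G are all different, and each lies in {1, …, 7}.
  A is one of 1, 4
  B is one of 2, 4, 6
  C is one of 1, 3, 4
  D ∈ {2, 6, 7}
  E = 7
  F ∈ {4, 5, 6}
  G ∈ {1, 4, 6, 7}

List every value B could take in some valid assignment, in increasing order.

2, 4, 6

E must be 7 (only option left). So D, G can't be 7.
Among the 6 still-open variables, 3 fits only C (and all 6 values in {1, 2, 3, 4, 5, 6} must be used), so C = 3.
The 5 still-open variables together cover exactly {1, 2, 4, 5, 6} — 5 values for 5 variables — and 5 appears only in F's list, so F = 5.
No further eliminations apply; B can still be any of 2, 4, 6.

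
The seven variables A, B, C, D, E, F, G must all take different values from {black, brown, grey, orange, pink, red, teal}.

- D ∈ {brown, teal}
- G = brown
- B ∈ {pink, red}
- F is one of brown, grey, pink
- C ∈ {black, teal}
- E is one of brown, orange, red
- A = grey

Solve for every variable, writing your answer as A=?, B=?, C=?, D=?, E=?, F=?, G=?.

A has just one choice, so A = grey. Strike grey from F.
That leaves G = brown. Strike brown from D, E, F.
That leaves D = teal. So C can't be teal.
F's domain is down to {pink}, so F = pink. So B can't be pink.
B must be red (only option left). Eliminate red elsewhere: E.
That leaves C = black.
E has just one choice, so E = orange.

A=grey, B=red, C=black, D=teal, E=orange, F=pink, G=brown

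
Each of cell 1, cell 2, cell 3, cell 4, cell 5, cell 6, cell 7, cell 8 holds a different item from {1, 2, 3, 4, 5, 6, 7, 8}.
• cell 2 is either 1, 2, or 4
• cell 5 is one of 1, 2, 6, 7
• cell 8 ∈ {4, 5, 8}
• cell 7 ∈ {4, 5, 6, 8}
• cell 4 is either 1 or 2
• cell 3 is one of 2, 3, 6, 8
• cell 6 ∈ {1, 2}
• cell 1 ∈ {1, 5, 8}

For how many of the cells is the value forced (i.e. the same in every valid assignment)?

Among the 8 variables, 3 fits only cell 3 (and all 8 values in {1, 2, 3, 4, 5, 6, 7, 8} must be used), so cell 3 = 3.
The 7 still-open variables draw from only 7 values {1, 2, 4, 5, 6, 7, 8}, so each is used; only cell 5 can be 7, hence cell 5 = 7.
Among the 6 still-open variables, 6 fits only cell 7 (and all 6 values in {1, 2, 4, 5, 6, 8} must be used), so cell 7 = 6.
cell 4 and cell 6 share exactly the 2 values {1, 2}; by pigeonhole those values go to them, so strike 1, 2 from cell 1, cell 2.
cell 2 has just one choice, so cell 2 = 4. Strike 4 from cell 8.
Determined: cell 2=4, cell 3=3, cell 5=7, cell 7=6. The other cells each still have more than one consistent value. That makes 4.

4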